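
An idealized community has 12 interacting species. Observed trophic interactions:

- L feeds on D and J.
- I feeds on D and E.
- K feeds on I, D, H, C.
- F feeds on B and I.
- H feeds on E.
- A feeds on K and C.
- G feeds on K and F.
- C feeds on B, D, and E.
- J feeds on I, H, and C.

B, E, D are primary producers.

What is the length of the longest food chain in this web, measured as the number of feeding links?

3 links

One longest chain: E → H → K → A.
It has 4 species and 3 links.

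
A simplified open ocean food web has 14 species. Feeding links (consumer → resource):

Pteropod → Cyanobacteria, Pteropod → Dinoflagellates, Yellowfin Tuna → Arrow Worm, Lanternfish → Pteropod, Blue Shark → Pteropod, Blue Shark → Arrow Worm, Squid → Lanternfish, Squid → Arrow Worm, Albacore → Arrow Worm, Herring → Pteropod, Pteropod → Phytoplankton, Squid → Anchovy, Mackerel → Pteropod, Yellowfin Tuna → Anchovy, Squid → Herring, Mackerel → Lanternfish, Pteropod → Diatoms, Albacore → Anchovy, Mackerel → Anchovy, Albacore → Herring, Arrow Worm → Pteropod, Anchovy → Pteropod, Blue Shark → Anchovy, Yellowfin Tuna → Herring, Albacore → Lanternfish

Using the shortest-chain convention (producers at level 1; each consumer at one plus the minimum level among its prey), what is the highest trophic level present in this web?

Producers (level 1): Phytoplankton, Diatoms, Cyanobacteria, Dinoflagellates.
Following each consumer down to its lowest-level prey: Phytoplankton → Pteropod → Arrow Worm → Squid (levels 1 through 4).
All prey of Squid (Arrow Worm 3, Lanternfish 3, Herring 3, Anchovy 3) are at level 3 or above, so Squid is at level 1 + 3 = 4.
Every consumer has at least one prey at level 3 or below, so none exceeds level 4.

4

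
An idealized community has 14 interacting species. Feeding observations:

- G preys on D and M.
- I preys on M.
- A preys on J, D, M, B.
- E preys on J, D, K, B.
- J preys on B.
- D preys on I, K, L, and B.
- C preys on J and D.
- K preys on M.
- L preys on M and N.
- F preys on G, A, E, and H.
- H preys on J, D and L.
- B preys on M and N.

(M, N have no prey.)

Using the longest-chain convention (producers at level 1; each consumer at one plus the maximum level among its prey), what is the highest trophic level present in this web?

5

Producers (level 1): M, N.
M → B → D → G → F gives F level 5.
No species has a prey at level 5, so no species reaches level 6.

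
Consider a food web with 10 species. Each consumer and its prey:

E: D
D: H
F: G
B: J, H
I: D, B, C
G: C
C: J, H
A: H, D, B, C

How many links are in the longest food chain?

One longest chain: J → C → G → F.
It has 4 species and 3 links.

3 links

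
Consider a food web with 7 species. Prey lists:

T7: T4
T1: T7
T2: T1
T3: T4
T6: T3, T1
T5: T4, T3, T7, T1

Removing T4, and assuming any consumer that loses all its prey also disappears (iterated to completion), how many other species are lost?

Remove T4.
Round 1: T3 (all prey gone), T7 (all prey gone) → extinct.
Round 2: T1 (all prey gone) → extinct.
Round 3: T2 (all prey gone), T6 (all prey gone), T5 (all prey gone) → extinct.
No further losses. Total secondary extinctions: 6.

6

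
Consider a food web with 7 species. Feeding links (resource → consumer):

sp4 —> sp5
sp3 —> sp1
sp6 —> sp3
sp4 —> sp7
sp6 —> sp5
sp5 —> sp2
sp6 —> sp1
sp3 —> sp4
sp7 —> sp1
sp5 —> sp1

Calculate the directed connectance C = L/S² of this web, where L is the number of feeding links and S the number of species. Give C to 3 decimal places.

The web has S = 7 species and L = 10 feeding links.
C = L / S² = 10 / 49 = 0.2041 ≈ 0.204.

C = 0.204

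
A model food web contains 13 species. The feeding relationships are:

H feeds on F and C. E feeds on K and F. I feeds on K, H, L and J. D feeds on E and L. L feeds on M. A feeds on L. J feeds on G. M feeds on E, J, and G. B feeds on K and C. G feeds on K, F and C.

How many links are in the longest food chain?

One longest chain: F → G → J → M → L → A.
It has 6 species and 5 links.

5 links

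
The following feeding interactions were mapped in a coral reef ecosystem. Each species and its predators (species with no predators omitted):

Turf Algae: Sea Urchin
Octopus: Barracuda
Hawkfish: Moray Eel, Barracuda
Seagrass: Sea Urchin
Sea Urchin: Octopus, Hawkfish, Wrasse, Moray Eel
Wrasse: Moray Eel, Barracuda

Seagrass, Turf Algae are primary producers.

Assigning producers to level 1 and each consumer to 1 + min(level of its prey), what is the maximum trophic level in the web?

Producers (level 1): Seagrass, Turf Algae.
Following each consumer down to its lowest-level prey: Seagrass → Sea Urchin → Octopus → Barracuda (levels 1 through 4).
All prey of Barracuda (Octopus 3, Hawkfish 3, Wrasse 3) are at level 3 or above, so Barracuda is at level 1 + 3 = 4.
Every consumer has at least one prey at level 3 or below, so none exceeds level 4.

4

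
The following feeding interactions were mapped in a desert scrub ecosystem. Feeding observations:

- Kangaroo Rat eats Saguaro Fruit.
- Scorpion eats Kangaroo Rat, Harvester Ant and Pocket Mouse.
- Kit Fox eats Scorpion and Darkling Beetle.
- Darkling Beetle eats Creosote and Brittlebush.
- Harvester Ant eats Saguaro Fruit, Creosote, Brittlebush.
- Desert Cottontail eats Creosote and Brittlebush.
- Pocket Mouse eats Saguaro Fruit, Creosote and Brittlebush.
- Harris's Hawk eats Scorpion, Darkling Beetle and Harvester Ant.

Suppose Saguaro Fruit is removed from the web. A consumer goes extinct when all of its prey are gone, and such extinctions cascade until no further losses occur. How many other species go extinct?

1

Remove Saguaro Fruit.
Round 1: Kangaroo Rat (all prey gone) → extinct.
No further losses. Total secondary extinctions: 1.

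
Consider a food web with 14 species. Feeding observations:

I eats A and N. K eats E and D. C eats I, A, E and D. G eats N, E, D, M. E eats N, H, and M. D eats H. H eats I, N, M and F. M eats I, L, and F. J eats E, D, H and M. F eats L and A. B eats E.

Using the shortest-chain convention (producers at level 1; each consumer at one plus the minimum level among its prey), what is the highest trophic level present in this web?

Producers (level 1): A, N, L.
Following each consumer down to its lowest-level prey: L → M → J (levels 1 through 3).
All prey of J (M 2, H 2, E 2, D 3) are at level 2 or above, so J is at level 1 + 2 = 3.
Every consumer has at least one prey at level 2 or below, so none exceeds level 3.

3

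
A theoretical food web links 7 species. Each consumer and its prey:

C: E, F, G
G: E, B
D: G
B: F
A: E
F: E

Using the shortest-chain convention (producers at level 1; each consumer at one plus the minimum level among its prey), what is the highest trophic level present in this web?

3

Producers (level 1): E.
Following each consumer down to its lowest-level prey: E → G → D (levels 1 through 3).
All prey of D (G 2) are at level 2 or above, so D is at level 1 + 2 = 3.
Every consumer has at least one prey at level 2 or below, so none exceeds level 3.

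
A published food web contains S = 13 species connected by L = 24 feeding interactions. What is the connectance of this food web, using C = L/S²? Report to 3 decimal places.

C = 0.142

The web has S = 13 species and L = 24 feeding links.
C = L / S² = 24 / 169 = 0.1420 ≈ 0.142.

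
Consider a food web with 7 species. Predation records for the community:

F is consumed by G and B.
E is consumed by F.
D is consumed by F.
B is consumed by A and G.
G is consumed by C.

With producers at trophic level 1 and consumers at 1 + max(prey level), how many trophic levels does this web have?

Producers (level 1): E, D.
E → F → B → G → C gives C level 5.
No species has a prey at level 5, so no species reaches level 6.

5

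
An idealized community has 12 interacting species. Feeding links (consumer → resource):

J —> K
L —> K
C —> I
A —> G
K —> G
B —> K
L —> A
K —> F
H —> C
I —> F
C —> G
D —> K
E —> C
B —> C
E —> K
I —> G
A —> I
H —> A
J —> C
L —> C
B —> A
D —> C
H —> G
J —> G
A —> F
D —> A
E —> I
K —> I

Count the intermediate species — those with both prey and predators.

4

Intermediate species (has both prey and predators): I, K, A, C.
Count: 4.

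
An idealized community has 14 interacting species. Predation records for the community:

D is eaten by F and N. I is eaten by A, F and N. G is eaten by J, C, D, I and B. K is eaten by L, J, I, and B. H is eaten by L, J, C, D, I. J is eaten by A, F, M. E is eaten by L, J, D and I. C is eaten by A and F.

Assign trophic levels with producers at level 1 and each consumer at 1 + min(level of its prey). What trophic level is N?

Trophic level 3

E is a producer → level 1.
I eats E → level 2.
N eats I → level 3.
No prey of N is below level 2, so 3 is the minimum.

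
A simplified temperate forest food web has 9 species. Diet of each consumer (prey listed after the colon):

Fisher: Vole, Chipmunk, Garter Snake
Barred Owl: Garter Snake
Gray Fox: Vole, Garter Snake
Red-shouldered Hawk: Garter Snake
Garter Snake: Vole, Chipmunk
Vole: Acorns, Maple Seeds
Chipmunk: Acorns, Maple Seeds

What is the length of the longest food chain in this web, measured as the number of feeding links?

3 links

One longest chain: Acorns → Vole → Garter Snake → Fisher.
It has 4 species and 3 links.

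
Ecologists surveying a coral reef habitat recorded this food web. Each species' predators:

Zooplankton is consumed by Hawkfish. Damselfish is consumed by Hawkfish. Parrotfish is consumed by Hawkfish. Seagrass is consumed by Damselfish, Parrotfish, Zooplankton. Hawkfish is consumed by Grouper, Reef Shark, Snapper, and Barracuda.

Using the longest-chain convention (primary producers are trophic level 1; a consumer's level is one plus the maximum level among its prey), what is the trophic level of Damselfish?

Trophic level 2

Seagrass is a producer → level 1.
Damselfish eats Seagrass → level 2.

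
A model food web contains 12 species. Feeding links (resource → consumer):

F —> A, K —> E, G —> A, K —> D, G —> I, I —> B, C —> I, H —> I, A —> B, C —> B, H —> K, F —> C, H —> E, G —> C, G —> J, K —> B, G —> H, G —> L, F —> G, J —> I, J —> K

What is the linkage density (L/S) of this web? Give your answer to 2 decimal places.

L/S = 1.75

There are L = 21 links among S = 12 species.
L/S = 21/12 = 1.7500 ≈ 1.75.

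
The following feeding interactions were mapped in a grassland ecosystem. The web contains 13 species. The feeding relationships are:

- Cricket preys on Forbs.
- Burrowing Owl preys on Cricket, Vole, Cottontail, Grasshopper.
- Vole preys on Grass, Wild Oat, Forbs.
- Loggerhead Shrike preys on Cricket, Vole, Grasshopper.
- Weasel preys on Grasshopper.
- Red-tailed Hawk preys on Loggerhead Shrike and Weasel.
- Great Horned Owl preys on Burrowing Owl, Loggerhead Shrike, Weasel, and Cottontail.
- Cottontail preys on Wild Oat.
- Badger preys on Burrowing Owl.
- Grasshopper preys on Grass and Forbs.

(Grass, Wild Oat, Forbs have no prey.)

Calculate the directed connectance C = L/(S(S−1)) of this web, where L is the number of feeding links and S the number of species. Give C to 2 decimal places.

The web has S = 13 species and L = 22 feeding links.
C = L / (S(S−1)) = 22 / 156 = 0.1410 ≈ 0.14.

C = 0.14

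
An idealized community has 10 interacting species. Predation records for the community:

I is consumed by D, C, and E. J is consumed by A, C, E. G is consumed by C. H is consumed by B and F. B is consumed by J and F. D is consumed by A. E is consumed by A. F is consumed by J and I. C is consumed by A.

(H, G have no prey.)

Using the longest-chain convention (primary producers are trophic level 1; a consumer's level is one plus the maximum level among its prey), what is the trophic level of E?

Trophic level 5

H is a producer → level 1.
B eats H → level 2.
F eats B (level 2); other prey at levels: H 1 → level 3.
I eats F → level 4.
E eats I (level 4); other prey at levels: J 4 → level 5.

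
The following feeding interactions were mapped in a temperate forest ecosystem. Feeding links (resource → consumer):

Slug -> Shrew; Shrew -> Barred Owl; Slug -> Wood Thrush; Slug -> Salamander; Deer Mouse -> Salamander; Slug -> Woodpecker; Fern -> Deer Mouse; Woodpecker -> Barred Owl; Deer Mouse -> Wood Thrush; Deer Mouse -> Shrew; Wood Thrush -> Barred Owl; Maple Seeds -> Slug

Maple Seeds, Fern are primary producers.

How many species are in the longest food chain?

One longest chain: Maple Seeds → Slug → Wood Thrush → Barred Owl.
It has 4 species and 3 links.

4 species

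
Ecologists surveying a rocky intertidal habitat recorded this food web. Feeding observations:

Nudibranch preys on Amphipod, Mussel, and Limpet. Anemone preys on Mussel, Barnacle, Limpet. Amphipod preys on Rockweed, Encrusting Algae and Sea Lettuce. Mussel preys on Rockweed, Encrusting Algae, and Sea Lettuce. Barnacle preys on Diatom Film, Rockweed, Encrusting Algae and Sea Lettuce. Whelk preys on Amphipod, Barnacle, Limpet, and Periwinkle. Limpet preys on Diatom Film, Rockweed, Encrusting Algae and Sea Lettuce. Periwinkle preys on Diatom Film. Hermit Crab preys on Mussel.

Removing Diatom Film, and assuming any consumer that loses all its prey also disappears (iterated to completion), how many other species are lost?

Remove Diatom Film.
Round 1: Periwinkle (all prey gone) → extinct.
No further losses. Total secondary extinctions: 1.

1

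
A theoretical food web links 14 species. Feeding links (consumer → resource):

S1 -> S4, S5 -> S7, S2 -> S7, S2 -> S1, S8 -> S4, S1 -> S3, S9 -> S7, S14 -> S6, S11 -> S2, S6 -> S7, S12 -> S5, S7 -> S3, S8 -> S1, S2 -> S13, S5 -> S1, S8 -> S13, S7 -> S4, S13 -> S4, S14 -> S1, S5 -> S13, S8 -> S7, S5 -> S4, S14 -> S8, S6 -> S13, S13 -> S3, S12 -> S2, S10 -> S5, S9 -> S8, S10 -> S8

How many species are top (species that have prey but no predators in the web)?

5

Top species (has prey, but nothing eats it): S10, S11, S9, S14, S12.
Count: 5.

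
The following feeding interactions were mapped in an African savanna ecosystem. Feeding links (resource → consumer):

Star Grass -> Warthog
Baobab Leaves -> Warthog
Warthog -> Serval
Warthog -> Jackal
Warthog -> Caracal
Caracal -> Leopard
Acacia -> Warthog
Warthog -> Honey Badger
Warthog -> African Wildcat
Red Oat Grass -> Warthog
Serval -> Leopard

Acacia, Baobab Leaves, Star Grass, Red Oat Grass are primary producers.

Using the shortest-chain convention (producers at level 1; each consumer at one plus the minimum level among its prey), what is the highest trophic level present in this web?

4

Producers (level 1): Acacia, Baobab Leaves, Star Grass, Red Oat Grass.
Following each consumer down to its lowest-level prey: Acacia → Warthog → Serval → Leopard (levels 1 through 4).
All prey of Leopard (Serval 3, Caracal 3) are at level 3 or above, so Leopard is at level 1 + 3 = 4.
Every consumer has at least one prey at level 3 or below, so none exceeds level 4.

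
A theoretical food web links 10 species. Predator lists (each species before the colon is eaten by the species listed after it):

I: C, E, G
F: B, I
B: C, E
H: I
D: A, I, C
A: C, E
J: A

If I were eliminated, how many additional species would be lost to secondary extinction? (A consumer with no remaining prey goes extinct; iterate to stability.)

Remove I.
Round 1: G (all prey gone) → extinct.
No further losses. Total secondary extinctions: 1.

1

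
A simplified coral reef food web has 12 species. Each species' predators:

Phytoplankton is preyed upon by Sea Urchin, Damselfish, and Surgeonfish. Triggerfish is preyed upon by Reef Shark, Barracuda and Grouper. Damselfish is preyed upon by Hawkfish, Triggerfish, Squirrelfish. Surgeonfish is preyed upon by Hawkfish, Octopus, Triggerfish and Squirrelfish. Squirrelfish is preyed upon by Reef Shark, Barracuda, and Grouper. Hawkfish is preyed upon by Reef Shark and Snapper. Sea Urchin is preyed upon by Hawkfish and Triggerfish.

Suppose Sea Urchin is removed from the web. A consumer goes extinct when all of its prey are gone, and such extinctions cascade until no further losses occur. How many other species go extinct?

0

Remove Sea Urchin.
Every predator of it retains at least one other prey: Hawkfish still has Damselfish, Surgeonfish; Triggerfish still has Damselfish, Surgeonfish.
No consumer loses all prey, so no secondary extinctions occur.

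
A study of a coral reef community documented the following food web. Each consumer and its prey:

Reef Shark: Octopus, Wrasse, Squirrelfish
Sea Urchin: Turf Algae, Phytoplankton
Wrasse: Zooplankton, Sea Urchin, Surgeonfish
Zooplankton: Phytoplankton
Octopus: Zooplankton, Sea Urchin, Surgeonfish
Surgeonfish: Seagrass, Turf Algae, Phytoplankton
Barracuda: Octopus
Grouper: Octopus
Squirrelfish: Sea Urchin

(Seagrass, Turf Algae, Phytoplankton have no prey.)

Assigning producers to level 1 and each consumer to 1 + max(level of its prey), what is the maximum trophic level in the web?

Producers (level 1): Seagrass, Turf Algae, Phytoplankton.
Turf Algae → Sea Urchin → Squirrelfish → Reef Shark gives Reef Shark level 4.
No species has a prey at level 4, so no species reaches level 5.

4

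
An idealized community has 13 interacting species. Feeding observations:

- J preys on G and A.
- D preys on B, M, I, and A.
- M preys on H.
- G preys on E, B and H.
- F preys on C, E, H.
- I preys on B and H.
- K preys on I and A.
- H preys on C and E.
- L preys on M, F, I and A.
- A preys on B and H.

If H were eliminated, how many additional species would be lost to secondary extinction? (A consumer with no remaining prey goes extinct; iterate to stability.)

Remove H.
Round 1: M (all prey gone) → extinct.
No further losses. Total secondary extinctions: 1.

1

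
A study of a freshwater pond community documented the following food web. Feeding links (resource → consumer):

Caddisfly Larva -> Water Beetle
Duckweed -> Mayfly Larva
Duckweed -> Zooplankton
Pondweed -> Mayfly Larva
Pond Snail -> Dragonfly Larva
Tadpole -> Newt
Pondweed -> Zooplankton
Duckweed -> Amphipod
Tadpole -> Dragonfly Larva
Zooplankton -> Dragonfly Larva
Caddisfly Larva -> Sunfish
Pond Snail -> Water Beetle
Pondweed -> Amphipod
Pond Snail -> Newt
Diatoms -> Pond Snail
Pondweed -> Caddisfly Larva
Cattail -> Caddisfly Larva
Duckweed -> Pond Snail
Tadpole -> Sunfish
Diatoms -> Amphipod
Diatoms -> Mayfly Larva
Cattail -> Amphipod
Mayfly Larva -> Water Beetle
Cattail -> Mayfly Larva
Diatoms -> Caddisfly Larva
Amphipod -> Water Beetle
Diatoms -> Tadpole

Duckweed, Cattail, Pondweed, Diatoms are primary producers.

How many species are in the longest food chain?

One longest chain: Duckweed → Amphipod → Water Beetle.
It has 3 species and 2 links.

3 species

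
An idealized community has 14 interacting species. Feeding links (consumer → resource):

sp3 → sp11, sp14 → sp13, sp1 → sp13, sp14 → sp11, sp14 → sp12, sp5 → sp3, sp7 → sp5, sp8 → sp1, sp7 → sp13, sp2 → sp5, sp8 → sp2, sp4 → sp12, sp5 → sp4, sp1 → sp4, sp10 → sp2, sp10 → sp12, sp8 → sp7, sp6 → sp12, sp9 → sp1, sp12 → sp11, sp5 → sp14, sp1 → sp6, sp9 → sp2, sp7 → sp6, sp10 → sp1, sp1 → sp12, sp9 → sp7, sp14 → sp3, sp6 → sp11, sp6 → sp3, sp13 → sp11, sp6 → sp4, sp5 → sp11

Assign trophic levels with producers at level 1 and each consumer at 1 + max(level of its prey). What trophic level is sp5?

sp11 is a producer → level 1.
sp12 eats sp11 → level 2.
sp4 eats sp12 → level 3.
sp5 eats sp4 (level 3); other prey at levels: sp11 1, sp3 2, sp14 3 → level 4.

Trophic level 4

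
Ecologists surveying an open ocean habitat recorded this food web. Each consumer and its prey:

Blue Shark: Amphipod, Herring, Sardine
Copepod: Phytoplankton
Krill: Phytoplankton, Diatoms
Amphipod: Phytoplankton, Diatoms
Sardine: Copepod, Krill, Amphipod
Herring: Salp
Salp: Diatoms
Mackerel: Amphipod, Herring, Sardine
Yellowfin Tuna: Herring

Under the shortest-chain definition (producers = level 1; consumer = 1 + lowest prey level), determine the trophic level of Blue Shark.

Phytoplankton is a producer → level 1.
Amphipod eats Phytoplankton → level 2.
Blue Shark eats Amphipod → level 3.
No prey of Blue Shark is below level 2, so 3 is the minimum.

Trophic level 3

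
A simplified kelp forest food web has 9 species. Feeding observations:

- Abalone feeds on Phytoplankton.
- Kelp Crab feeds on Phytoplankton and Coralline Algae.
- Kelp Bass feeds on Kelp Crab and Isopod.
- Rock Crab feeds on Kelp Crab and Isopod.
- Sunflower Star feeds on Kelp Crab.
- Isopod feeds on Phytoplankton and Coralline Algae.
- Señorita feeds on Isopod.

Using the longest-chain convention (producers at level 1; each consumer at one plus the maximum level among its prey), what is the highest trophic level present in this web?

3

Producers (level 1): Coralline Algae, Phytoplankton.
Coralline Algae → Kelp Crab → Rock Crab gives Rock Crab level 3.
No species has a prey at level 3, so no species reaches level 4.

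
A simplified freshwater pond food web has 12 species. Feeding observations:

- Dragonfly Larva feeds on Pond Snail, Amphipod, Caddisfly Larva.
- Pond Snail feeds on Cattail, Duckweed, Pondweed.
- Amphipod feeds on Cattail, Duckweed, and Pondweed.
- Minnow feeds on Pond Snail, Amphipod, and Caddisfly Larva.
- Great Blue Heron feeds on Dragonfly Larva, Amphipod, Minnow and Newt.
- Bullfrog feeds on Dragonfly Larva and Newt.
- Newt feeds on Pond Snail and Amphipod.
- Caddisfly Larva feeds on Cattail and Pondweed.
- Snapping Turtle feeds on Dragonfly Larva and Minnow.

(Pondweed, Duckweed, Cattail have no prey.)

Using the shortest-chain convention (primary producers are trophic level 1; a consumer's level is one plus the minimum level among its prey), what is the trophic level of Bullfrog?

Pondweed is a producer → level 1.
Pond Snail eats Pondweed → level 2.
Newt eats Pond Snail → level 3.
Bullfrog eats Newt → level 4.
No prey of Bullfrog is below level 3, so 4 is the minimum.

Trophic level 4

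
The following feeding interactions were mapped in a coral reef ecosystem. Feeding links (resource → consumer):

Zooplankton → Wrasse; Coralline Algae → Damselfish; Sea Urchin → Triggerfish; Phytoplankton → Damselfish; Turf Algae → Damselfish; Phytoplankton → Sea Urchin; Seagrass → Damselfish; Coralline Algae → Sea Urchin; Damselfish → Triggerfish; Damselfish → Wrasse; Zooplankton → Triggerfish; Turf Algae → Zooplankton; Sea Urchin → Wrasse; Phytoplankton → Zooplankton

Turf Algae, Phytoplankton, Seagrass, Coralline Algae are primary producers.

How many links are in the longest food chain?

2 links

One longest chain: Phytoplankton → Sea Urchin → Triggerfish.
It has 3 species and 2 links.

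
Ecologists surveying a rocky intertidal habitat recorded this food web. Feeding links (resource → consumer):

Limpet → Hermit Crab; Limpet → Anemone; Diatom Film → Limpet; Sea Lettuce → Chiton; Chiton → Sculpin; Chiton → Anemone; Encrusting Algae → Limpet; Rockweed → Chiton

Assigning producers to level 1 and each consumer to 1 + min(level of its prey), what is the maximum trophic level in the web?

Producers (level 1): Rockweed, Diatom Film, Sea Lettuce, Encrusting Algae.
Following each consumer down to its lowest-level prey: Rockweed → Chiton → Sculpin (levels 1 through 3).
All prey of Sculpin (Chiton 2) are at level 2 or above, so Sculpin is at level 1 + 2 = 3.
Every consumer has at least one prey at level 2 or below, so none exceeds level 3.

3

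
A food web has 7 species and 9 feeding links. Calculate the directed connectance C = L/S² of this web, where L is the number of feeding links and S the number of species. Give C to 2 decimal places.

C = 0.18

The web has S = 7 species and L = 9 feeding links.
C = L / S² = 9 / 49 = 0.1837 ≈ 0.18.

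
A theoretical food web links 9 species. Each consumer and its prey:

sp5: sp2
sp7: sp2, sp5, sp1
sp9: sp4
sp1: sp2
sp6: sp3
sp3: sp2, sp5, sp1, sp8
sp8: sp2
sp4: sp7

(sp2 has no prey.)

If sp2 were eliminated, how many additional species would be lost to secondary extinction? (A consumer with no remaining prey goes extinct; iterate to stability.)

8

Remove sp2.
Round 1: sp5 (all prey gone), sp1 (all prey gone), sp8 (all prey gone) → extinct.
Round 2: sp7 (all prey gone), sp3 (all prey gone) → extinct.
Round 3: sp4 (all prey gone), sp6 (all prey gone) → extinct.
Round 4: sp9 (all prey gone) → extinct.
No further losses. Total secondary extinctions: 8.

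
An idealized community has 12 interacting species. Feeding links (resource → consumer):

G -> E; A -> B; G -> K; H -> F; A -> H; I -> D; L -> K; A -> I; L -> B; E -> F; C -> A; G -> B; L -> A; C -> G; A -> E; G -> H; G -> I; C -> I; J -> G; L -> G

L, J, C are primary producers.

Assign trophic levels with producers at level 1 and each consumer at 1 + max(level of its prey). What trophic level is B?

Trophic level 3

L is a producer → level 1.
A eats L (level 1); other prey at levels: C 1 → level 2.
B eats A (level 2); other prey at levels: L 1, G 2 → level 3.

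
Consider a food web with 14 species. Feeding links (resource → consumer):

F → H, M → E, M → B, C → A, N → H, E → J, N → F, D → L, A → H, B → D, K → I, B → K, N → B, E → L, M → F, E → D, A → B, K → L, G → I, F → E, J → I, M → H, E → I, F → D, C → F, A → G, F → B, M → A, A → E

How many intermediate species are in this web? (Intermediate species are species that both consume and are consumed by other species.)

Intermediate species (has both prey and predators): F, A, B, G, E, D, K, J.
Count: 8.

8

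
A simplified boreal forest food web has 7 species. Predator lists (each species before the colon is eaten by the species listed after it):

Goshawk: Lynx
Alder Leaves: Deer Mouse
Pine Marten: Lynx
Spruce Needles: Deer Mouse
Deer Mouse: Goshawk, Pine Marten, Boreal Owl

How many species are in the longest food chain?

4 species

One longest chain: Spruce Needles → Deer Mouse → Goshawk → Lynx.
It has 4 species and 3 links.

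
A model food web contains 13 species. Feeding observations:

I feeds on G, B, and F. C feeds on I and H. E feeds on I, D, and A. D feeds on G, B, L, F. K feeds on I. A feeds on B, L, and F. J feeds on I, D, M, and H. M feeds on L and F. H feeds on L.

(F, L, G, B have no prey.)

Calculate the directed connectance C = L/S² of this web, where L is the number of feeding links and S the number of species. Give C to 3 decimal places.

The web has S = 13 species and L = 23 feeding links.
C = L / S² = 23 / 169 = 0.1361 ≈ 0.136.

C = 0.136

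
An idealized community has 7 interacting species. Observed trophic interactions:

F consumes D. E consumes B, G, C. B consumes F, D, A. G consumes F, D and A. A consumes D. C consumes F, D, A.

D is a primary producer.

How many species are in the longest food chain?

One longest chain: D → F → B → E.
It has 4 species and 3 links.

4 species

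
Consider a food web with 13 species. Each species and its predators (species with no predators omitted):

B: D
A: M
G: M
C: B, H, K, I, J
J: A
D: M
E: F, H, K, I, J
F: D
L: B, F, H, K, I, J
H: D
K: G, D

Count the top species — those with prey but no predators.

Top species (has prey, but nothing eats it): I, M.
Count: 2.

2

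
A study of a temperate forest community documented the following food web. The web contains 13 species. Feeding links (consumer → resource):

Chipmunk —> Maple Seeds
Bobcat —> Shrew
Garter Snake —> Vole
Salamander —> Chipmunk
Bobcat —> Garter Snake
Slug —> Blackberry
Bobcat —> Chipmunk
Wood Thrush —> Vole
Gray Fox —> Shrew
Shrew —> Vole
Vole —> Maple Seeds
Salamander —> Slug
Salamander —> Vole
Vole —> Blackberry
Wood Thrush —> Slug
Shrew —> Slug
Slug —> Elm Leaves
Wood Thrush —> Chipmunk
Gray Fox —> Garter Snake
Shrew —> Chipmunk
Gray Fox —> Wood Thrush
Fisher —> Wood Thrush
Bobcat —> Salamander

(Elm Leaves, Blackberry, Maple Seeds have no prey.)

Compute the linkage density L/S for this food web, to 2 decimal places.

There are L = 23 links among S = 13 species.
L/S = 23/13 = 1.7692 ≈ 1.77.

L/S = 1.77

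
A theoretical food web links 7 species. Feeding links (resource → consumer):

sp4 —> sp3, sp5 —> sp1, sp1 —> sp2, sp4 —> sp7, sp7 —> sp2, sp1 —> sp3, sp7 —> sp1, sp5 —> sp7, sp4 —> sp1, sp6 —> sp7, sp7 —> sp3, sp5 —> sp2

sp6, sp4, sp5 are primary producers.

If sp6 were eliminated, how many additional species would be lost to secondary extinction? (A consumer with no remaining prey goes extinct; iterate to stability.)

0

Remove sp6.
Every predator of it retains at least one other prey: sp7 still has sp4, sp5.
No consumer loses all prey, so no secondary extinctions occur.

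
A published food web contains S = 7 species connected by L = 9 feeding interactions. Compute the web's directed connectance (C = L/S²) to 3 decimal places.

The web has S = 7 species and L = 9 feeding links.
C = L / S² = 9 / 49 = 0.1837 ≈ 0.184.

C = 0.184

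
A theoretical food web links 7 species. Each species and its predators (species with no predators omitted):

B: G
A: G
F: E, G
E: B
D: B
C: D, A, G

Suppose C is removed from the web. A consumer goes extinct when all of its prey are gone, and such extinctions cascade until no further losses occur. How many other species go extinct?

2

Remove C.
Round 1: D (all prey gone), A (all prey gone) → extinct.
No further losses. Total secondary extinctions: 2.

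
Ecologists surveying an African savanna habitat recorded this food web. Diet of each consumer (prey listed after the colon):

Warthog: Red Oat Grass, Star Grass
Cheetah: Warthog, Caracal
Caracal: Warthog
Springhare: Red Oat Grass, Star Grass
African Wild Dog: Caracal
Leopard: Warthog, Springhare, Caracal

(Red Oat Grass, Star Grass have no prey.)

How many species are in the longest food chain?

4 species

One longest chain: Red Oat Grass → Warthog → Caracal → African Wild Dog.
It has 4 species and 3 links.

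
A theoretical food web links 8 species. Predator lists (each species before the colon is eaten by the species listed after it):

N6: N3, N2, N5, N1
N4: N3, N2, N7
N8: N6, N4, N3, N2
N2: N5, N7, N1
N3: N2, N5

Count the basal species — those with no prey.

Basal species (no prey listed): N8.
Count: 1.

1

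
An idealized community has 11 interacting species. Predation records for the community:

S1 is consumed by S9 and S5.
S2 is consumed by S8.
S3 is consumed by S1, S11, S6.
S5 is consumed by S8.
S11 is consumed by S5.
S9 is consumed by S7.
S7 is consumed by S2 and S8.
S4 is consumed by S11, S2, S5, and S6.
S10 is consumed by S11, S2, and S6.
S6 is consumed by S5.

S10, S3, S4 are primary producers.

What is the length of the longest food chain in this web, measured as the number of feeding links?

One longest chain: S3 → S1 → S9 → S7 → S2 → S8.
It has 6 species and 5 links.

5 links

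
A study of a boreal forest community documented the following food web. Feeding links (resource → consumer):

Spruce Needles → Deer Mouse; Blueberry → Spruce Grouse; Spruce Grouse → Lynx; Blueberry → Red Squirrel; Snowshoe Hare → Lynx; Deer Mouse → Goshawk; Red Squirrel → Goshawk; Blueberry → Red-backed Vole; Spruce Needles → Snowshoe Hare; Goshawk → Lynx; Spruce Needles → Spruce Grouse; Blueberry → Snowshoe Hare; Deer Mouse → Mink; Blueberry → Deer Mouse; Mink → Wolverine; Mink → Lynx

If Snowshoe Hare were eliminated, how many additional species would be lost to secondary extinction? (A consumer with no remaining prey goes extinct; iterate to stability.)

0

Remove Snowshoe Hare.
Every predator of it retains at least one other prey: Lynx still has Spruce Grouse, Mink, Goshawk.
No consumer loses all prey, so no secondary extinctions occur.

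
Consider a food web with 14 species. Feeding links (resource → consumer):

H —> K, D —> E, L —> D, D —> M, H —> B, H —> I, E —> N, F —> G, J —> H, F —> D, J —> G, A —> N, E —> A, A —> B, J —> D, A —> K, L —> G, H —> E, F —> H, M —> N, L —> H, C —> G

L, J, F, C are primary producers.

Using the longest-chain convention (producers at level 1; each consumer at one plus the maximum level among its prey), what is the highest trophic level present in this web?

5

Producers (level 1): L, J, F, C.
L → H → E → A → K gives K level 5.
No species has a prey at level 5, so no species reaches level 6.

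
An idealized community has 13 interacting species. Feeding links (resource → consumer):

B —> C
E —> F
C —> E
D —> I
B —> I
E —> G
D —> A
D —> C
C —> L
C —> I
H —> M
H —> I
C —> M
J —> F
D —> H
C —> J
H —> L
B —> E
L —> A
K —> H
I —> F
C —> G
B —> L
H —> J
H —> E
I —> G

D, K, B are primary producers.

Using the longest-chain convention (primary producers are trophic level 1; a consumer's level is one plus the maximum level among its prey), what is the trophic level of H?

Trophic level 2

D is a producer → level 1.
H eats D (level 1); other prey at levels: K 1 → level 2.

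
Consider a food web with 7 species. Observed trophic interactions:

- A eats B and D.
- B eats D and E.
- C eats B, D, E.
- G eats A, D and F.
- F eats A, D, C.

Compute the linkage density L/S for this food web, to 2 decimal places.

L/S = 1.86

There are L = 13 links among S = 7 species.
L/S = 13/7 = 1.8571 ≈ 1.86.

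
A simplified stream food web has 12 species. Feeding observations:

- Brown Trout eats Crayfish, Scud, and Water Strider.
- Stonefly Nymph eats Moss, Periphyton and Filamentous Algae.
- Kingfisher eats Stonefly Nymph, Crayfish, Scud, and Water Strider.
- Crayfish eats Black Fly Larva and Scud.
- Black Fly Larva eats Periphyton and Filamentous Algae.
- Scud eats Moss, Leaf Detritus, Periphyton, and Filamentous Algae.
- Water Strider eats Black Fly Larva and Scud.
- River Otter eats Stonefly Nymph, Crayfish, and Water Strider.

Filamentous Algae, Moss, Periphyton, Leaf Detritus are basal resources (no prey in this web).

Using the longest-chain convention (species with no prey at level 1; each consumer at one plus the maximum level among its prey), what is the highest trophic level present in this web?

Basal resources (level 1): Filamentous Algae, Moss, Periphyton, Leaf Detritus.
Filamentous Algae → Black Fly Larva → Water Strider → Kingfisher gives Kingfisher level 4.
No species has a prey at level 4, so no species reaches level 5.

4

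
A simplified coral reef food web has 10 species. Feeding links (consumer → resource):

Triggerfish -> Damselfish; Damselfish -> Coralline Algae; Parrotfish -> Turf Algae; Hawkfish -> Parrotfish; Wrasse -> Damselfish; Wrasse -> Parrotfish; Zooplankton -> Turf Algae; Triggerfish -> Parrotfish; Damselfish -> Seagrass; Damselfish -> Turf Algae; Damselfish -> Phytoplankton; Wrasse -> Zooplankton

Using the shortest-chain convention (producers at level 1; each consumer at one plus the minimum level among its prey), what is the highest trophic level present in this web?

Producers (level 1): Coralline Algae, Turf Algae, Phytoplankton, Seagrass.
Following each consumer down to its lowest-level prey: Turf Algae → Parrotfish → Triggerfish (levels 1 through 3).
All prey of Triggerfish (Parrotfish 2, Damselfish 2) are at level 2 or above, so Triggerfish is at level 1 + 2 = 3.
Every consumer has at least one prey at level 2 or below, so none exceeds level 3.

3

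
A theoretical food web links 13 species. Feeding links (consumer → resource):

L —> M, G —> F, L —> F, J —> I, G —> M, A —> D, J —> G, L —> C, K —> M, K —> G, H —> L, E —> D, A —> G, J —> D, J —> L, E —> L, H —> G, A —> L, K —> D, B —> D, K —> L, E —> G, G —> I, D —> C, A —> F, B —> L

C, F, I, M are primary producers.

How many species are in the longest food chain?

3 species

One longest chain: C → L → H.
It has 3 species and 2 links.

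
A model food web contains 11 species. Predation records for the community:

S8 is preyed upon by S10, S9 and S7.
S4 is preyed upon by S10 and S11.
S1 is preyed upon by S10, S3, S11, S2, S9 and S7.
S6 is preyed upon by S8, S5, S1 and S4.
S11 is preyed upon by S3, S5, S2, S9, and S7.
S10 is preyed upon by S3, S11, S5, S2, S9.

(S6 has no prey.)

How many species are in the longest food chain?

5 species

One longest chain: S6 → S1 → S10 → S11 → S3.
It has 5 species and 4 links.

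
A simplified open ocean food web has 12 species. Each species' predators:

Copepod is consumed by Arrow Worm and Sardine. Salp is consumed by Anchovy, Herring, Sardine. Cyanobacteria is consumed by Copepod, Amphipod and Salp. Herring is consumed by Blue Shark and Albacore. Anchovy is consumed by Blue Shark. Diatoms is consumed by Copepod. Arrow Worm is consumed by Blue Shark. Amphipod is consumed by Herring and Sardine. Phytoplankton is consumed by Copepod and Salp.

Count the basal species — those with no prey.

3

Basal species (no prey listed): Diatoms, Cyanobacteria, Phytoplankton.
Count: 3.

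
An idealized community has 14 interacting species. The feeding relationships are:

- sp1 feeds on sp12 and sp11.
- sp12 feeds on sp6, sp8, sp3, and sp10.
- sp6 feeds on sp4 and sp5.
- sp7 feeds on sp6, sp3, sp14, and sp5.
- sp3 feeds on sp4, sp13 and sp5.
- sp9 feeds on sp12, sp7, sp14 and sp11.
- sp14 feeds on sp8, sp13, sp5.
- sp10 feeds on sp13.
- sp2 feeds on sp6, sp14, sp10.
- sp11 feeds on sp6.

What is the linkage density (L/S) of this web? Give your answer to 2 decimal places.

There are L = 27 links among S = 14 species.
L/S = 27/14 = 1.9286 ≈ 1.93.

L/S = 1.93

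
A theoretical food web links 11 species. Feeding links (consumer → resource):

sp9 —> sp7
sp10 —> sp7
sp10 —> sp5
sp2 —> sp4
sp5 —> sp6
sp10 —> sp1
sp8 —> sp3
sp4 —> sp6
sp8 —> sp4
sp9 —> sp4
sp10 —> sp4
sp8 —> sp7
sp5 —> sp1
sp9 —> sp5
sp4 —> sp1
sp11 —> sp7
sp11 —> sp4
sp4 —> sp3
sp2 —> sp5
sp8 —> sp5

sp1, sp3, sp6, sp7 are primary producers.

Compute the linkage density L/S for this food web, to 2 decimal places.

L/S = 1.82

There are L = 20 links among S = 11 species.
L/S = 20/11 = 1.8182 ≈ 1.82.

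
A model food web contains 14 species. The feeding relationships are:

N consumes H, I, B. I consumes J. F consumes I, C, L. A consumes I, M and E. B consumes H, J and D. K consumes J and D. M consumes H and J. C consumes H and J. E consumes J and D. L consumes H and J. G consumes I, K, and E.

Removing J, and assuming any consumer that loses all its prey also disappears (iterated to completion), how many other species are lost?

1

Remove J.
Round 1: I (all prey gone) → extinct.
No further losses. Total secondary extinctions: 1.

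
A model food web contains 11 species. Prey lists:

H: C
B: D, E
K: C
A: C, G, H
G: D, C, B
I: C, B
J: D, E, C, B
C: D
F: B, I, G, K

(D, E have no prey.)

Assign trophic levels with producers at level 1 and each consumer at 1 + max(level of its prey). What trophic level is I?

Trophic level 3

D is a producer → level 1.
C eats D → level 2.
I eats C (level 2); other prey at levels: B 2 → level 3.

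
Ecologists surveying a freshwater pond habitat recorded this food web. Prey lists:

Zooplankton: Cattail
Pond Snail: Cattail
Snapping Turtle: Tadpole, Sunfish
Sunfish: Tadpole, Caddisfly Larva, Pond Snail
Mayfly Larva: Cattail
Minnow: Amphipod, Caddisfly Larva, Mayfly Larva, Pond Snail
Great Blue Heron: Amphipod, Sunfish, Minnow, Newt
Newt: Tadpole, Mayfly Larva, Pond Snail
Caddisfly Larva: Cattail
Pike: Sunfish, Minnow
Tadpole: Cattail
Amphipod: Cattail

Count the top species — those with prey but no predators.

4

Top species (has prey, but nothing eats it): Zooplankton, Great Blue Heron, Pike, Snapping Turtle.
Count: 4.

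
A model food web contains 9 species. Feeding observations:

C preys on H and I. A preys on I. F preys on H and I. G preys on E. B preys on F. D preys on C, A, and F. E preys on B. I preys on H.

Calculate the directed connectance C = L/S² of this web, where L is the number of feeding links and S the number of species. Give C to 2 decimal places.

C = 0.15

The web has S = 9 species and L = 12 feeding links.
C = L / S² = 12 / 81 = 0.1481 ≈ 0.15.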